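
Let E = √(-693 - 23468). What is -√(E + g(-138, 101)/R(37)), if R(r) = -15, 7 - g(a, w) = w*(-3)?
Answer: -√(-186 + 9*I*√24161)/3 ≈ -8.2504 - 9.42*I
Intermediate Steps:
g(a, w) = 7 + 3*w (g(a, w) = 7 - w*(-3) = 7 - (-3)*w = 7 + 3*w)
E = I*√24161 (E = √(-24161) = I*√24161 ≈ 155.44*I)
-√(E + g(-138, 101)/R(37)) = -√(I*√24161 + (7 + 3*101)/(-15)) = -√(I*√24161 + (7 + 303)*(-1/15)) = -√(I*√24161 + 310*(-1/15)) = -√(I*√24161 - 62/3) = -√(-62/3 + I*√24161)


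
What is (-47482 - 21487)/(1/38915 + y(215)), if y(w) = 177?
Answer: -2683928635/6887956 ≈ -389.66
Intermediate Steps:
(-47482 - 21487)/(1/38915 + y(215)) = (-47482 - 21487)/(1/38915 + 177) = -68969/(1/38915 + 177) = -68969/6887956/38915 = -68969*38915/6887956 = -2683928635/6887956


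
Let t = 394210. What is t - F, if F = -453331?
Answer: 847541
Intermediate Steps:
t - F = 394210 - 1*(-453331) = 394210 + 453331 = 847541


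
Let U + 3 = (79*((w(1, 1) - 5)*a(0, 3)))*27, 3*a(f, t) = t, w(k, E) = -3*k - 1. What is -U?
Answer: 19200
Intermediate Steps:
w(k, E) = -1 - 3*k
a(f, t) = t/3
U = -19200 (U = -3 + (79*(((-1 - 3*1) - 5)*((1/3)*3)))*27 = -3 + (79*(((-1 - 3) - 5)*1))*27 = -3 + (79*((-4 - 5)*1))*27 = -3 + (79*(-9*1))*27 = -3 + (79*(-9))*27 = -3 - 711*27 = -3 - 19197 = -19200)
-U = -1*(-19200) = 19200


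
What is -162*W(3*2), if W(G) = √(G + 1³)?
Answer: -162*√7 ≈ -428.61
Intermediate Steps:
W(G) = √(1 + G) (W(G) = √(G + 1) = √(1 + G))
-162*W(3*2) = -162*√(1 + 3*2) = -162*√(1 + 6) = -162*√7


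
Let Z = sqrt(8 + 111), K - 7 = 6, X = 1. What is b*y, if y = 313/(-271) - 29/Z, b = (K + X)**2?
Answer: -61348/271 - 812*sqrt(119)/17 ≈ -747.43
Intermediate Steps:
K = 13 (K = 7 + 6 = 13)
Z = sqrt(119) ≈ 10.909
b = 196 (b = (13 + 1)**2 = 14**2 = 196)
y = -313/271 - 29*sqrt(119)/119 (y = 313/(-271) - 29*sqrt(119)/119 = 313*(-1/271) - 29*sqrt(119)/119 = -313/271 - 29*sqrt(119)/119 ≈ -3.8134)
b*y = 196*(-313/271 - 29*sqrt(119)/119) = -61348/271 - 812*sqrt(119)/17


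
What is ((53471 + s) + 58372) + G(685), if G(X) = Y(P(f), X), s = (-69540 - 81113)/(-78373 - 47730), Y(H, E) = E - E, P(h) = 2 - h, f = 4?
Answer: 14103888482/126103 ≈ 1.1184e+5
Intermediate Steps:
Y(H, E) = 0
s = 150653/126103 (s = -150653/(-126103) = -150653*(-1/126103) = 150653/126103 ≈ 1.1947)
G(X) = 0
((53471 + s) + 58372) + G(685) = ((53471 + 150653/126103) + 58372) + 0 = (6743004166/126103 + 58372) + 0 = 14103888482/126103 + 0 = 14103888482/126103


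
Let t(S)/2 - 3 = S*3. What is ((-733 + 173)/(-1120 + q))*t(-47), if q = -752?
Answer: -3220/39 ≈ -82.564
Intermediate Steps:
t(S) = 6 + 6*S (t(S) = 6 + 2*(S*3) = 6 + 2*(3*S) = 6 + 6*S)
((-733 + 173)/(-1120 + q))*t(-47) = ((-733 + 173)/(-1120 - 752))*(6 + 6*(-47)) = (-560/(-1872))*(6 - 282) = -560*(-1/1872)*(-276) = (35/117)*(-276) = -3220/39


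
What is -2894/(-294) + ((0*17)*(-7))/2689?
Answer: 1447/147 ≈ 9.8435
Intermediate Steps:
-2894/(-294) + ((0*17)*(-7))/2689 = -2894*(-1/294) + (0*(-7))*(1/2689) = 1447/147 + 0*(1/2689) = 1447/147 + 0 = 1447/147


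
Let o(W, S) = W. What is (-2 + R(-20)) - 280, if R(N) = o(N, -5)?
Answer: -302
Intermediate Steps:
R(N) = N
(-2 + R(-20)) - 280 = (-2 - 20) - 280 = -22 - 280 = -302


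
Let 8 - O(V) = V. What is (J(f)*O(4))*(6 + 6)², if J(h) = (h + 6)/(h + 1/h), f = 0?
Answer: 0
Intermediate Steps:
O(V) = 8 - V
J(h) = (6 + h)/(h + 1/h)
(J(f)*O(4))*(6 + 6)² = ((0*(6 + 0)/(1 + 0²))*(8 - 1*4))*(6 + 6)² = ((0*6/(1 + 0))*(8 - 4))*12² = ((0*6/1)*4)*144 = ((0*1*6)*4)*144 = (0*4)*144 = 0*144 = 0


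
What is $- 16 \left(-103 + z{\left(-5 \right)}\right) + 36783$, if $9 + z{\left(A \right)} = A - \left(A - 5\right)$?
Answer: $38495$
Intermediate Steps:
$z{\left(A \right)} = -4$ ($z{\left(A \right)} = -9 + \left(A - \left(A - 5\right)\right) = -9 + \left(A - \left(-5 + A\right)\right) = -9 + 5 = -4$)
$- 16 \left(-103 + z{\left(-5 \right)}\right) + 36783 = - 16 \left(-103 - 4\right) + 36783 = \left(-16\right) \left(-107\right) + 36783 = 1712 + 36783 = 38495$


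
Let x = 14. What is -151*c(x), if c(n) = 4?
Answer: -604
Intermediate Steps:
-151*c(x) = -151*4 = -604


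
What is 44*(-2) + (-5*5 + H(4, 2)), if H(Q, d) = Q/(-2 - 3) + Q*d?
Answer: -529/5 ≈ -105.80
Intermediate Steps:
H(Q, d) = -Q/5 + Q*d (H(Q, d) = Q/(-5) + Q*d = -Q/5 + Q*d)
44*(-2) + (-5*5 + H(4, 2)) = 44*(-2) + (-5*5 + 4*(-⅕ + 2)) = -88 + (-25 + 4*(9/5)) = -88 + (-25 + 36/5) = -88 - 89/5 = -529/5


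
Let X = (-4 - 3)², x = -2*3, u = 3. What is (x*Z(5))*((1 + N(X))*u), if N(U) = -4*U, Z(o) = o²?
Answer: 87750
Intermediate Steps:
x = -6
X = 49 (X = (-7)² = 49)
(x*Z(5))*((1 + N(X))*u) = (-6*5²)*((1 - 4*49)*3) = (-6*25)*((1 - 196)*3) = -(-29250)*3 = -150*(-585) = 87750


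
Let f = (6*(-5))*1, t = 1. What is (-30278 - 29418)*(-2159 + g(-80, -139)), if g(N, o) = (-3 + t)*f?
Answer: 125301904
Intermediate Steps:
f = -30 (f = -30*1 = -30)
g(N, o) = 60 (g(N, o) = (-3 + 1)*(-30) = -2*(-30) = 60)
(-30278 - 29418)*(-2159 + g(-80, -139)) = (-30278 - 29418)*(-2159 + 60) = -59696*(-2099) = 125301904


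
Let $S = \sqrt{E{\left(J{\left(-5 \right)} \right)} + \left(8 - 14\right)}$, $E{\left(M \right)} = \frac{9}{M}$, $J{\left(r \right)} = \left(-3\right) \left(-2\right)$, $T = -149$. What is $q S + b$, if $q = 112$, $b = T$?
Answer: $-149 + 168 i \sqrt{2} \approx -149.0 + 237.59 i$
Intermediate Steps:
$b = -149$
$J{\left(r \right)} = 6$
$S = \frac{3 i \sqrt{2}}{2}$ ($S = \sqrt{\frac{9}{6} + \left(8 - 14\right)} = \sqrt{9 \cdot \frac{1}{6} + \left(8 - 14\right)} = \sqrt{\frac{3}{2} - 6} = \sqrt{- \frac{9}{2}} = \frac{3 i \sqrt{2}}{2} \approx 2.1213 i$)
$q S + b = 112 \frac{3 i \sqrt{2}}{2} - 149 = 168 i \sqrt{2} - 149 = -149 + 168 i \sqrt{2}$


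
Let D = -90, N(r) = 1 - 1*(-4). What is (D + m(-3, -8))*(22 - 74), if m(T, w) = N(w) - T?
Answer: 4264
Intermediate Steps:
N(r) = 5 (N(r) = 1 + 4 = 5)
m(T, w) = 5 - T
(D + m(-3, -8))*(22 - 74) = (-90 + (5 - 1*(-3)))*(22 - 74) = (-90 + (5 + 3))*(-52) = (-90 + 8)*(-52) = -82*(-52) = 4264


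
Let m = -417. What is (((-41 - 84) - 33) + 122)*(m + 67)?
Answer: 12600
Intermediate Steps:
(((-41 - 84) - 33) + 122)*(m + 67) = (((-41 - 84) - 33) + 122)*(-417 + 67) = ((-125 - 33) + 122)*(-350) = (-158 + 122)*(-350) = -36*(-350) = 12600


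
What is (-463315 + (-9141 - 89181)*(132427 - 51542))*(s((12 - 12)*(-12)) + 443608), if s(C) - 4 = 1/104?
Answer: -366927809930121965/104 ≈ -3.5282e+15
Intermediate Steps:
s(C) = 417/104 (s(C) = 4 + 1/104 = 417/104)
(-463315 + (-9141 - 89181)*(132427 - 51542))*(s((12 - 12)*(-12)) + 443608) = (-463315 + (-9141 - 89181)*(132427 - 51542))*(417/104 + 443608) = (-463315 - 98322*80885)*(46135649/104) = (-463315 - 7952774970)*(46135649/104) = -7953238285*46135649/104 = -366927809930121965/104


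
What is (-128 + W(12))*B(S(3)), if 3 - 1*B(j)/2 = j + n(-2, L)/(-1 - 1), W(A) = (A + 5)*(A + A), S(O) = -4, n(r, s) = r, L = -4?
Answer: 3360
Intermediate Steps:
W(A) = 2*A*(5 + A) (W(A) = (5 + A)*(2*A) = 2*A*(5 + A))
B(j) = 4 - 2*j (B(j) = 6 - 2*(j - 2/(-1 - 1)) = 6 - 2*(j - 2/(-2)) = 6 - 2*(j - 2*(-½)) = 6 - 2*(j + 1) = 6 - 2*(1 + j) = 6 + (-2 - 2*j) = 4 - 2*j)
(-128 + W(12))*B(S(3)) = (-128 + 2*12*(5 + 12))*(4 - 2*(-4)) = (-128 + 2*12*17)*(4 + 8) = (-128 + 408)*12 = 280*12 = 3360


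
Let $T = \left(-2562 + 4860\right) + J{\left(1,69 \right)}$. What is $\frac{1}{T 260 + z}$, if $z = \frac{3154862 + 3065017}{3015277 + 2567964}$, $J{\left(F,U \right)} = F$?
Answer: $\frac{5583241}{3337332695219} \approx 1.673 \cdot 10^{-6}$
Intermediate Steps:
$T = 2299$ ($T = \left(-2562 + 4860\right) + 1 = 2298 + 1 = 2299$)
$z = \frac{6219879}{5583241} \approx 1.114$
$\frac{1}{T 260 + z} = \frac{1}{2299 \cdot 260 + \frac{6219879}{5583241}} = \frac{1}{597740 + \frac{6219879}{5583241}} = \frac{1}{\frac{3337332695219}{5583241}} = \frac{5583241}{3337332695219}$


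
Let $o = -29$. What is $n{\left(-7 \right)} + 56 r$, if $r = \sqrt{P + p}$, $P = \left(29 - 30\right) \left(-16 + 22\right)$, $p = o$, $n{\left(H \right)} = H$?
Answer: $-7 + 56 i \sqrt{35} \approx -7.0 + 331.3 i$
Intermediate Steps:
$p = -29$
$P = -6$ ($P = \left(-1\right) 6 = -6$)
$r = i \sqrt{35}$ ($r = \sqrt{-6 - 29} = \sqrt{-35} = i \sqrt{35} \approx 5.9161 i$)
$n{\left(-7 \right)} + 56 r = -7 + 56 i \sqrt{35}$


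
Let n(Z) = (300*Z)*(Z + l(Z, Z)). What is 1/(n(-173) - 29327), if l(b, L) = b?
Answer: 1/17928073 ≈ 5.5778e-8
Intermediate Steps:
n(Z) = 600*Z² (n(Z) = (300*Z)*(Z + Z) = (300*Z)*(2*Z) = 600*Z²)
1/(n(-173) - 29327) = 1/(600*(-173)² - 29327) = 1/(600*29929 - 29327) = 1/(17957400 - 29327) = 1/17928073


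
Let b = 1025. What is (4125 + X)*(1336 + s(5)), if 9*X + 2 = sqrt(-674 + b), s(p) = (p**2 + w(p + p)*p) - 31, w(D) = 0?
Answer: 49373590/9 + 1330*sqrt(39)/3 ≈ 5.4887e+6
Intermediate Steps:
s(p) = -31 + p**2 (s(p) = (p**2 + 0*p) - 31 = (p**2 + 0) - 31 = p**2 - 31 = -31 + p**2)
X = -2/9 + sqrt(39)/3 (X = -2/9 + sqrt(-674 + 1025)/9 = -2/9 + sqrt(351)/9 = -2/9 + (3*sqrt(39))/9 = -2/9 + sqrt(39)/3 ≈ 1.8594)
(4125 + X)*(1336 + s(5)) = (4125 + (-2/9 + sqrt(39)/3))*(1336 + (-31 + 5**2)) = (37123/9 + sqrt(39)/3)*(1336 + (-31 + 25)) = (37123/9 + sqrt(39)/3)*(1336 - 6) = (37123/9 + sqrt(39)/3)*1330 = 49373590/9 + 1330*sqrt(39)/3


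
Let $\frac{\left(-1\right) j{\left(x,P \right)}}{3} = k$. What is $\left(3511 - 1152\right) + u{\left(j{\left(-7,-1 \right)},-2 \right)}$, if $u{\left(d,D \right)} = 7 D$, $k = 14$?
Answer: $2345$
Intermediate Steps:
$j{\left(x,P \right)} = -42$ ($j{\left(x,P \right)} = \left(-3\right) 14 = -42$)
$\left(3511 - 1152\right) + u{\left(j{\left(-7,-1 \right)},-2 \right)} = \left(3511 - 1152\right) + 7 \left(-2\right) = 2359 - 14 = 2345$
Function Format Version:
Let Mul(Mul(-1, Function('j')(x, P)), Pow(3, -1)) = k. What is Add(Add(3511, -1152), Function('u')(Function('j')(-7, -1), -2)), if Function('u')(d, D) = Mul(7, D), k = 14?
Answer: 2345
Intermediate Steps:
Function('j')(x, P) = -42 (Function('j')(x, P) = Mul(-3, 14) = -42)
Add(Add(3511, -1152), Function('u')(Function('j')(-7, -1), -2)) = Add(Add(3511, -1152), Mul(7, -2)) = Add(2359, -14) = 2345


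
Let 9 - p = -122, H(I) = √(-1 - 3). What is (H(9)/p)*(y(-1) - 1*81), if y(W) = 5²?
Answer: -112*I/131 ≈ -0.85496*I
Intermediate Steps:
H(I) = 2*I (H(I) = √(-4) = 2*I)
p = 131 (p = 9 - 1*(-122) = 9 + 122 = 131)
y(W) = 25
(H(9)/p)*(y(-1) - 1*81) = ((2*I)/131)*(25 - 1*81) = ((2*I)*(1/131))*(25 - 81) = (2*I/131)*(-56) = -112*I/131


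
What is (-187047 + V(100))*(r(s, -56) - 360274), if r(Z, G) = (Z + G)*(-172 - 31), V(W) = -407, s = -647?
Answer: 40783429510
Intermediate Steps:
r(Z, G) = -203*G - 203*Z (r(Z, G) = (G + Z)*(-203) = -203*G - 203*Z)
(-187047 + V(100))*(r(s, -56) - 360274) = (-187047 - 407)*((-203*(-56) - 203*(-647)) - 360274) = -187454*((11368 + 131341) - 360274) = -187454*(142709 - 360274) = -187454*(-217565) = 40783429510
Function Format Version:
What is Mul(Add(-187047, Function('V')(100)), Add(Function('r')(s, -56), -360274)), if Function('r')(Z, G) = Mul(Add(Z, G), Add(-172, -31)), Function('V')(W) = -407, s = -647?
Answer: 40783429510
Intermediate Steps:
Function('r')(Z, G) = Add(Mul(-203, G), Mul(-203, Z)) (Function('r')(Z, G) = Mul(Add(G, Z), -203) = Add(Mul(-203, G), Mul(-203, Z)))
Mul(Add(-187047, Function('V')(100)), Add(Function('r')(s, -56), -360274)) = Mul(Add(-187047, -407), Add(Add(Mul(-203, -56), Mul(-203, -647)), -360274)) = Mul(-187454, Add(Add(11368, 131341), -360274)) = Mul(-187454, Add(142709, -360274)) = Mul(-187454, -217565) = 40783429510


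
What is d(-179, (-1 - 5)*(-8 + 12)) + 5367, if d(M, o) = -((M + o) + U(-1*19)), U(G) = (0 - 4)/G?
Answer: 105826/19 ≈ 5569.8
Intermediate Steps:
U(G) = -4/G
d(M, o) = -4/19 - M - o (d(M, o) = -((M + o) - 4/((-1*19))) = -((M + o) - 4/(-19)) = -((M + o) - 4*(-1/19)) = -((M + o) + 4/19) = -(4/19 + M + o) = -4/19 - M - o)
d(-179, (-1 - 5)*(-8 + 12)) + 5367 = (-4/19 - 1*(-179) - (-1 - 5)*(-8 + 12)) + 5367 = (-4/19 + 179 - (-6)*4) + 5367 = (-4/19 + 179 - 1*(-24)) + 5367 = (-4/19 + 179 + 24) + 5367 = 3853/19 + 5367 = 105826/19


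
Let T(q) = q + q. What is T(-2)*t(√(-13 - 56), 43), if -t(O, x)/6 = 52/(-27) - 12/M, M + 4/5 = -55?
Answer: -11456/279 ≈ -41.061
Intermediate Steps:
M = -279/5 (M = -⅘ - 55 = -279/5 ≈ -55.800)
t(O, x) = 2864/279 (t(O, x) = -6*(52/(-27) - 12/(-279/5)) = -6*(52*(-1/27) - 12*(-5/279)) = -6*(-52/27 + 20/93) = -6*(-1432/837) = 2864/279)
T(q) = 2*q
T(-2)*t(√(-13 - 56), 43) = (2*(-2))*(2864/279) = -4*2864/279 = -11456/279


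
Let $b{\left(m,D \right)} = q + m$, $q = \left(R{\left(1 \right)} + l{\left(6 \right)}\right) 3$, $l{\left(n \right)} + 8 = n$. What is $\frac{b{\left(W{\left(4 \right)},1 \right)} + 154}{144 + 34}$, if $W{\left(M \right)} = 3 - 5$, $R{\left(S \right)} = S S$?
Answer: $\frac{149}{178} \approx 0.83708$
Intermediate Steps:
$l{\left(n \right)} = -8 + n$
$R{\left(S \right)} = S^{2}$
$W{\left(M \right)} = -2$ ($W{\left(M \right)} = 3 - 5 = -2$)
$q = -3$ ($q = \left(1^{2} + \left(-8 + 6\right)\right) 3 = \left(1 - 2\right) 3 = \left(-1\right) 3 = -3$)
$b{\left(m,D \right)} = -3 + m$
$\frac{b{\left(W{\left(4 \right)},1 \right)} + 154}{144 + 34} = \frac{\left(-3 - 2\right) + 154}{144 + 34} = \frac{-5 + 154}{178} = 149 \cdot \frac{1}{178} = \frac{149}{178}$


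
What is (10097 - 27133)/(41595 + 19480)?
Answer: -17036/61075 ≈ -0.27894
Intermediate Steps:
(10097 - 27133)/(41595 + 19480) = -17036/61075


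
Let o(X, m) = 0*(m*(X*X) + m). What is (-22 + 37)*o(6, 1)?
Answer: 0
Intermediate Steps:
o(X, m) = 0 (o(X, m) = 0*(m*X**2 + m) = 0*(m + m*X**2) = 0)
(-22 + 37)*o(6, 1) = (-22 + 37)*0 = 15*0 = 0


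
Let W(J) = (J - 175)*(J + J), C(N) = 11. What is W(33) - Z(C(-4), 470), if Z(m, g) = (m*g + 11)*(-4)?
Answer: 11352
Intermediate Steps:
Z(m, g) = -44 - 4*g*m (Z(m, g) = (g*m + 11)*(-4) = (11 + g*m)*(-4) = -44 - 4*g*m)
W(J) = 2*J*(-175 + J) (W(J) = (-175 + J)*(2*J) = 2*J*(-175 + J))
W(33) - Z(C(-4), 470) = 2*33*(-175 + 33) - (-44 - 4*470*11) = 2*33*(-142) - (-44 - 20680) = -9372 - 1*(-20724) = -9372 + 20724 = 11352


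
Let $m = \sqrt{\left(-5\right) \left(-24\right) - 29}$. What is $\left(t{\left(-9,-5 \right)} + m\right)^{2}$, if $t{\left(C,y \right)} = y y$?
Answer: $\left(25 + \sqrt{91}\right)^{2} \approx 1193.0$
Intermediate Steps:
$t{\left(C,y \right)} = y^{2}$
$m = \sqrt{91}$ ($m = \sqrt{120 - 29} = \sqrt{91} \approx 9.5394$)
$\left(t{\left(-9,-5 \right)} + m\right)^{2} = \left(\left(-5\right)^{2} + \sqrt{91}\right)^{2} = \left(25 + \sqrt{91}\right)^{2}$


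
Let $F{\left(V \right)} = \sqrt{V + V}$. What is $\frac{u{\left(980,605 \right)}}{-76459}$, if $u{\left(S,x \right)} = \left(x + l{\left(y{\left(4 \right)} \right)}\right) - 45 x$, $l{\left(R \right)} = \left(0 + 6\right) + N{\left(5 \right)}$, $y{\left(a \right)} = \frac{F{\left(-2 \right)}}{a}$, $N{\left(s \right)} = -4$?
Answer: $\frac{26618}{76459} \approx 0.34813$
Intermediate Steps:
$F{\left(V \right)} = \sqrt{2} \sqrt{V}$ ($F{\left(V \right)} = \sqrt{2 V} = \sqrt{2} \sqrt{V}$)
$y{\left(a \right)} = \frac{2 i}{a}$ ($y{\left(a \right)} = \frac{\sqrt{2} \sqrt{-2}}{a} = \frac{\sqrt{2} i \sqrt{2}}{a} = \frac{2 i}{a}$)
$l{\left(R \right)} = 2$ ($l{\left(R \right)} = \left(0 + 6\right) - 4 = 6 - 4 = 2$)
$u{\left(S,x \right)} = 2 - 44 x$ ($u{\left(S,x \right)} = \left(x + 2\right) - 45 x = \left(2 + x\right) - 45 x = 2 - 44 x$)
$\frac{u{\left(980,605 \right)}}{-76459} = \frac{2 - 26620}{-76459} = \left(2 - 26620\right) \left(- \frac{1}{76459}\right) = \left(-26618\right) \left(- \frac{1}{76459}\right) = \frac{26618}{76459}$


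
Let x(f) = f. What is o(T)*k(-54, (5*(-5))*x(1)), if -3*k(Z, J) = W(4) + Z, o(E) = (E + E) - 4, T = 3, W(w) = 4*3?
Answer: 28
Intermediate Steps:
W(w) = 12
o(E) = -4 + 2*E (o(E) = 2*E - 4 = -4 + 2*E)
k(Z, J) = -4 - Z/3 (k(Z, J) = -(12 + Z)/3 = -4 - Z/3)
o(T)*k(-54, (5*(-5))*x(1)) = (-4 + 2*3)*(-4 - 1/3*(-54)) = (-4 + 6)*(-4 + 18) = 2*14 = 28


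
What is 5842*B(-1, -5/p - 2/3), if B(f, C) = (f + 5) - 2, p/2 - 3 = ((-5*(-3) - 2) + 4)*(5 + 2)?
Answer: 11684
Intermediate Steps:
p = 244 (p = 6 + 2*(((-5*(-3) - 2) + 4)*(5 + 2)) = 6 + 2*(((15 - 2) + 4)*7) = 6 + 2*((13 + 4)*7) = 6 + 2*(17*7) = 6 + 2*119 = 6 + 238 = 244)
B(f, C) = 3 + f (B(f, C) = (5 + f) - 2 = 3 + f)
5842*B(-1, -5/p - 2/3) = 5842*(3 - 1) = 5842*2 = 11684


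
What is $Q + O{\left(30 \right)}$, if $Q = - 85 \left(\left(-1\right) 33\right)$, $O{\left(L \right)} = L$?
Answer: $2835$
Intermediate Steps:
$Q = 2805$ ($Q = \left(-85\right) \left(-33\right) = 2805$)
$Q + O{\left(30 \right)} = 2805 + 30 = 2835$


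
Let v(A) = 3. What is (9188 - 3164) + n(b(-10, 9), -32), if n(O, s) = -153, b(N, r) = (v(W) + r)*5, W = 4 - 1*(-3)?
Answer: 5871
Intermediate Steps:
W = 7 (W = 4 + 3 = 7)
b(N, r) = 15 + 5*r (b(N, r) = (3 + r)*5 = 15 + 5*r)
(9188 - 3164) + n(b(-10, 9), -32) = (9188 - 3164) - 153 = 6024 - 153 = 5871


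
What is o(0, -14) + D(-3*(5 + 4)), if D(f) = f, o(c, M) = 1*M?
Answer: -41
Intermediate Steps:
o(c, M) = M
o(0, -14) + D(-3*(5 + 4)) = -14 - 3*(5 + 4) = -14 - 3*9 = -14 - 27 = -41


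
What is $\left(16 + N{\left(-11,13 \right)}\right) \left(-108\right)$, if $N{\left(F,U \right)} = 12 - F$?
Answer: $-4212$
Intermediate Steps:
$\left(16 + N{\left(-11,13 \right)}\right) \left(-108\right) = \left(16 + \left(12 - -11\right)\right) \left(-108\right) = \left(16 + \left(12 + 11\right)\right) \left(-108\right) = \left(16 + 23\right) \left(-108\right) = 39 \left(-108\right) = -4212$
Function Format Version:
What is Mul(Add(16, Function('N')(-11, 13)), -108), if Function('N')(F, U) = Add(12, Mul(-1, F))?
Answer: -4212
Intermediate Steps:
Mul(Add(16, Function('N')(-11, 13)), -108) = Mul(Add(16, Add(12, Mul(-1, -11))), -108) = Mul(Add(16, Add(12, 11)), -108) = Mul(Add(16, 23), -108) = Mul(39, -108) = -4212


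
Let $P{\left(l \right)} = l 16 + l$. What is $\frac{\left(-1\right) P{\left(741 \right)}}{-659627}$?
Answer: $\frac{12597}{659627} \approx 0.019097$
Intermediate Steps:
$P{\left(l \right)} = 17 l$ ($P{\left(l \right)} = 16 l + l = 17 l$)
$\frac{\left(-1\right) P{\left(741 \right)}}{-659627} = \frac{\left(-1\right) 17 \cdot 741}{-659627} = \left(-1\right) 12597 \left(- \frac{1}{659627}\right) = \left(-12597\right) \left(- \frac{1}{659627}\right) = \frac{12597}{659627}$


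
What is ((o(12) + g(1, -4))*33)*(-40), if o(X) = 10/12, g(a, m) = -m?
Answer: -6380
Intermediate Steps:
o(X) = ⅚ (o(X) = 10*(1/12) = ⅚)
((o(12) + g(1, -4))*33)*(-40) = ((⅚ - 1*(-4))*33)*(-40) = ((⅚ + 4)*33)*(-40) = ((29/6)*33)*(-40) = (319/2)*(-40) = -6380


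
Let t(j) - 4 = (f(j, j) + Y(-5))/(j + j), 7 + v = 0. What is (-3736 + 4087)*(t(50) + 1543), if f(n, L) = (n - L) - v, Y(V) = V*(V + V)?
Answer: 54319707/100 ≈ 5.4320e+5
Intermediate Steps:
Y(V) = 2*V**2 (Y(V) = V*(2*V) = 2*V**2)
v = -7 (v = -7 + 0 = -7)
f(n, L) = 7 + n - L (f(n, L) = (n - L) - 1*(-7) = (n - L) + 7 = 7 + n - L)
t(j) = 4 + 57/(2*j) (t(j) = 4 + ((7 + j - j) + 2*(-5)**2)/(j + j) = 4 + (7 + 2*25)/((2*j)) = 4 + (7 + 50)*(1/(2*j)) = 4 + 57*(1/(2*j)) = 4 + 57/(2*j))
(-3736 + 4087)*(t(50) + 1543) = (-3736 + 4087)*((4 + (57/2)/50) + 1543) = 351*((4 + (57/2)*(1/50)) + 1543) = 351*((4 + 57/100) + 1543) = 351*(457/100 + 1543) = 351*(154757/100) = 54319707/100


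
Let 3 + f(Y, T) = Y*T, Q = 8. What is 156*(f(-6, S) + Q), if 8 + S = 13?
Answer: -3900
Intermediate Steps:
S = 5 (S = -8 + 13 = 5)
f(Y, T) = -3 + T*Y (f(Y, T) = -3 + Y*T = -3 + T*Y)
156*(f(-6, S) + Q) = 156*((-3 + 5*(-6)) + 8) = 156*((-3 - 30) + 8) = 156*(-33 + 8) = 156*(-25) = -3900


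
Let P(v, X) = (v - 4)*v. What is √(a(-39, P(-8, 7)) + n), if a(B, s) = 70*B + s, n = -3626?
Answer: 2*I*√1565 ≈ 79.12*I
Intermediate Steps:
P(v, X) = v*(-4 + v) (P(v, X) = (-4 + v)*v = v*(-4 + v))
a(B, s) = s + 70*B
√(a(-39, P(-8, 7)) + n) = √((-8*(-4 - 8) + 70*(-39)) - 3626) = √((-8*(-12) - 2730) - 3626) = √((96 - 2730) - 3626) = √(-2634 - 3626) = √(-6260) = 2*I*√1565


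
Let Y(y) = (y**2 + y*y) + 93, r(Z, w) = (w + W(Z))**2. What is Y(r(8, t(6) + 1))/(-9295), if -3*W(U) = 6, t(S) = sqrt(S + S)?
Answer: -527/9295 + 16*sqrt(3)/715 ≈ -0.017938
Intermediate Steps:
t(S) = sqrt(2)*sqrt(S) (t(S) = sqrt(2*S) = sqrt(2)*sqrt(S))
W(U) = -2 (W(U) = -1/3*6 = -2)
r(Z, w) = (-2 + w)**2 (r(Z, w) = (w - 2)**2 = (-2 + w)**2)
Y(y) = 93 + 2*y**2 (Y(y) = (y**2 + y**2) + 93 = 2*y**2 + 93 = 93 + 2*y**2)
Y(r(8, t(6) + 1))/(-9295) = (93 + 2*((-2 + (sqrt(2)*sqrt(6) + 1))**2)**2)/(-9295) = (93 + 2*((-2 + (2*sqrt(3) + 1))**2)**2)*(-1/9295) = (93 + 2*((-2 + (1 + 2*sqrt(3)))**2)**2)*(-1/9295) = (93 + 2*((-1 + 2*sqrt(3))**2)**2)*(-1/9295) = (93 + 2*(-1 + 2*sqrt(3))**4)*(-1/9295) = -93/9295 - 2*(-1 + 2*sqrt(3))**4/9295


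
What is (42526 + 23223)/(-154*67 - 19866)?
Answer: -65749/30184 ≈ -2.1783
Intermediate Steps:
(42526 + 23223)/(-154*67 - 19866) = 65749/(-10318 - 19866) = 65749/(-30184) = 65749*(-1/30184) = -65749/30184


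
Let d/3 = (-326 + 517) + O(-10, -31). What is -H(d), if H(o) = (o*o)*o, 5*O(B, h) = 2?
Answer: -23664622311/125 ≈ -1.8932e+8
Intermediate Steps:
O(B, h) = ⅖ (O(B, h) = (⅕)*2 = ⅖)
d = 2871/5 (d = 3*((-326 + 517) + ⅖) = 3*(191 + ⅖) = 3*(957/5) = 2871/5 ≈ 574.20)
H(o) = o³ (H(o) = o²*o = o³)
-H(d) = -(2871/5)³ = -1*23664622311/125 = -23664622311/125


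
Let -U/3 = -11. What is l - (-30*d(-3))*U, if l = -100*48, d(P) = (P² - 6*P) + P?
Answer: 18960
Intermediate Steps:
d(P) = P² - 5*P
U = 33 (U = -3*(-11) = 33)
l = -4800
l - (-30*d(-3))*U = -4800 - (-(-90)*(-5 - 3))*33 = -4800 - (-(-90)*(-8))*33 = -4800 - (-30*24)*33 = -4800 - (-720)*33 = -4800 - 1*(-23760) = -4800 + 23760 = 18960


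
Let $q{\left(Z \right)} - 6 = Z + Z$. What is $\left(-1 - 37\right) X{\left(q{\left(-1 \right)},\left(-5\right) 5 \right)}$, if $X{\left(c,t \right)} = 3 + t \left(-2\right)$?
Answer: $-2014$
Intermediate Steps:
$q{\left(Z \right)} = 6 + 2 Z$ ($q{\left(Z \right)} = 6 + \left(Z + Z\right) = 6 + 2 Z$)
$X{\left(c,t \right)} = 3 - 2 t$
$\left(-1 - 37\right) X{\left(q{\left(-1 \right)},\left(-5\right) 5 \right)} = \left(-1 - 37\right) \left(3 - 2 \left(\left(-5\right) 5\right)\right) = - 38 \left(3 - -50\right) = - 38 \left(3 + 50\right) = \left(-38\right) 53 = -2014$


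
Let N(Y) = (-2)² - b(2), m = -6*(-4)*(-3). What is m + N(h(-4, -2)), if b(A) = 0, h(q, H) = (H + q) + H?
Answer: -68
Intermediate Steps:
h(q, H) = q + 2*H
m = -72 (m = 24*(-3) = -72)
N(Y) = 4 (N(Y) = (-2)² - 1*0 = 4 + 0 = 4)
m + N(h(-4, -2)) = -72 + 4 = -68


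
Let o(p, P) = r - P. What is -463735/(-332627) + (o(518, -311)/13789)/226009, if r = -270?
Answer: 1445201436404942/1036611456221327 ≈ 1.3942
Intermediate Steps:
o(p, P) = -270 - P
-463735/(-332627) + (o(518, -311)/13789)/226009 = -463735/(-332627) + ((-270 - 1*(-311))/13789)/226009 = -463735*(-1/332627) + ((-270 + 311)*(1/13789))*(1/226009) = 463735/332627 + (41*(1/13789))*(1/226009) = 463735/332627 + (41/13789)*(1/226009) = 463735/332627 + 41/3116438101 = 1445201436404942/1036611456221327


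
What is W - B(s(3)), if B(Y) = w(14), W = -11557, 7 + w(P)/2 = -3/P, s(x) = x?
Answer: -80798/7 ≈ -11543.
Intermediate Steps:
w(P) = -14 - 6/P (w(P) = -14 + 2*(-3/P) = -14 - 6/P)
B(Y) = -101/7 (B(Y) = -14 - 6/14 = -14 - 6*1/14 = -14 - 3/7 = -101/7)
W - B(s(3)) = -11557 - 1*(-101/7) = -11557 + 101/7 = -80798/7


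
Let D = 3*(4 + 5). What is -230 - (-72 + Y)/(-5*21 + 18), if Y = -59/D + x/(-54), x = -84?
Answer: -542231/2349 ≈ -230.83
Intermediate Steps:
D = 27 (D = 3*9 = 27)
Y = -17/27 (Y = -59/27 - 84/(-54) = -59*1/27 - 84*(-1/54) = -59/27 + 14/9 = -17/27 ≈ -0.62963)
-230 - (-72 + Y)/(-5*21 + 18) = -230 - (-72 - 17/27)/(-5*21 + 18) = -230 - (-1961)/(27*(-105 + 18)) = -230 - (-1961)/(27*(-87)) = -230 - (-1961)*(-1)/(27*87) = -230 - 1*1961/2349 = -230 - 1961/2349 = -542231/2349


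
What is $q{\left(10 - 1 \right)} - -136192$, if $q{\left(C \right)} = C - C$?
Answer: $136192$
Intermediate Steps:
$q{\left(C \right)} = 0$
$q{\left(10 - 1 \right)} - -136192 = 0 - -136192 = 0 + 136192 = 136192$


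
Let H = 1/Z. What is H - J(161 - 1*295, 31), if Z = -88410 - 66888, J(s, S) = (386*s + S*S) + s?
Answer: 7904202305/155298 ≈ 50897.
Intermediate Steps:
J(s, S) = S**2 + 387*s (J(s, S) = (386*s + S**2) + s = (S**2 + 386*s) + s = S**2 + 387*s)
Z = -155298
H = -1/155298 (H = 1/(-155298) = -1/155298 ≈ -6.4392e-6)
H - J(161 - 1*295, 31) = -1/155298 - (31**2 + 387*(161 - 1*295)) = -1/155298 - (961 + 387*(161 - 295)) = -1/155298 - (961 + 387*(-134)) = -1/155298 - (961 - 51858) = -1/155298 - 1*(-50897) = -1/155298 + 50897 = 7904202305/155298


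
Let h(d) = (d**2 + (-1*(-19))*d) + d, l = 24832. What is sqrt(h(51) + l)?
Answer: sqrt(28453) ≈ 168.68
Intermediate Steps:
h(d) = d**2 + 20*d (h(d) = (d**2 + 19*d) + d = d**2 + 20*d)
sqrt(h(51) + l) = sqrt(51*(20 + 51) + 24832) = sqrt(51*71 + 24832) = sqrt(3621 + 24832) = sqrt(28453)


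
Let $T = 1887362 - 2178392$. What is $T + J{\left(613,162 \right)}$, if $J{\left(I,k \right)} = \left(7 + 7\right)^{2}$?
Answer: $-290834$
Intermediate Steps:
$J{\left(I,k \right)} = 196$ ($J{\left(I,k \right)} = 14^{2} = 196$)
$T = -291030$
$T + J{\left(613,162 \right)} = -291030 + 196 = -290834$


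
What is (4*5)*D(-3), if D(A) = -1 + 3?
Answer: 40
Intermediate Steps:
D(A) = 2
(4*5)*D(-3) = (4*5)*2 = 20*2 = 40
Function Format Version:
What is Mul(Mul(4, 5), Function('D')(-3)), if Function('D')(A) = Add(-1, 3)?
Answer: 40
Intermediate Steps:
Function('D')(A) = 2
Mul(Mul(4, 5), Function('D')(-3)) = Mul(Mul(4, 5), 2) = Mul(20, 2) = 40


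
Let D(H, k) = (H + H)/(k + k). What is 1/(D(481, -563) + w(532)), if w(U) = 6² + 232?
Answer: 563/150403 ≈ 0.0037433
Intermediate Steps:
w(U) = 268 (w(U) = 36 + 232 = 268)
D(H, k) = H/k (D(H, k) = (2*H)/((2*k)) = (2*H)*(1/(2*k)) = H/k)
1/(D(481, -563) + w(532)) = 1/(481/(-563) + 268) = 1/(481*(-1/563) + 268) = 1/(-481/563 + 268) = 1/(150403/563) = 563/150403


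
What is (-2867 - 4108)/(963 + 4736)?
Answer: -6975/5699 ≈ -1.2239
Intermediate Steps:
(-2867 - 4108)/(963 + 4736) = -6975/5699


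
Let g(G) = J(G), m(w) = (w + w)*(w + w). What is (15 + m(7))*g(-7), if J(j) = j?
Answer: -1477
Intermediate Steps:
m(w) = 4*w² (m(w) = (2*w)*(2*w) = 4*w²)
g(G) = G
(15 + m(7))*g(-7) = (15 + 4*7²)*(-7) = (15 + 4*49)*(-7) = (15 + 196)*(-7) = 211*(-7) = -1477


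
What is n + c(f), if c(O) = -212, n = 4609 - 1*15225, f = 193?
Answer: -10828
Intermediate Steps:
n = -10616 (n = 4609 - 15225 = -10616)
n + c(f) = -10616 - 212 = -10828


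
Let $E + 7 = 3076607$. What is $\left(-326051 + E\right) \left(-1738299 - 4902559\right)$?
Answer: $-18266005331042$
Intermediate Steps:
$E = 3076600$ ($E = -7 + 3076607 = 3076600$)
$\left(-326051 + E\right) \left(-1738299 - 4902559\right) = \left(-326051 + 3076600\right) \left(-1738299 - 4902559\right) = 2750549 \left(-6640858\right) = -18266005331042$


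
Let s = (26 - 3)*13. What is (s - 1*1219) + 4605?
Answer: 3685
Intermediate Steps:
s = 299 (s = 23*13 = 299)
(s - 1*1219) + 4605 = (299 - 1*1219) + 4605 = (299 - 1219) + 4605 = -920 + 4605 = 3685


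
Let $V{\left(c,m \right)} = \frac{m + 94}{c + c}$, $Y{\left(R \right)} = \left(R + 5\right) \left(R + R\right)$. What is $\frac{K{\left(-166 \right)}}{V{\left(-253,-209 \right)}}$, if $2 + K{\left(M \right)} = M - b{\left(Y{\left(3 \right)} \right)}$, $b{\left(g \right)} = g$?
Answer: $- \frac{4752}{5} \approx -950.4$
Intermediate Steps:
$Y{\left(R \right)} = 2 R \left(5 + R\right)$ ($Y{\left(R \right)} = \left(5 + R\right) 2 R = 2 R \left(5 + R\right)$)
$K{\left(M \right)} = -50 + M$ ($K{\left(M \right)} = -2 + \left(M - 2 \cdot 3 \left(5 + 3\right)\right) = -2 + \left(M - 2 \cdot 3 \cdot 8\right) = -2 + \left(M - 48\right) = -2 + \left(-48 + M\right) = -50 + M$)
$V{\left(c,m \right)} = \frac{94 + m}{2 c}$
$\frac{K{\left(-166 \right)}}{V{\left(-253,-209 \right)}} = \frac{-50 - 166}{\frac{1}{2} \frac{1}{-253} \left(94 - 209\right)} = - \frac{216}{\frac{1}{2} \left(- \frac{1}{253}\right) \left(-115\right)} = - \frac{216}{\frac{5}{22}} = \left(-216\right) \frac{22}{5} = - \frac{4752}{5}$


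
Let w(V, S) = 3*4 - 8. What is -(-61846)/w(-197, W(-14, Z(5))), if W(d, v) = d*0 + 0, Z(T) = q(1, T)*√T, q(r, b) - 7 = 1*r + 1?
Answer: 30923/2 ≈ 15462.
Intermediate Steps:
q(r, b) = 8 + r (q(r, b) = 7 + (1*r + 1) = 7 + (r + 1) = 7 + (1 + r) = 8 + r)
Z(T) = 9*√T (Z(T) = (8 + 1)*√T = 9*√T)
W(d, v) = 0 (W(d, v) = 0 + 0 = 0)
w(V, S) = 4 (w(V, S) = 12 - 8 = 4)
-(-61846)/w(-197, W(-14, Z(5))) = -(-61846)/4 = -1*(-30923/2) = 30923/2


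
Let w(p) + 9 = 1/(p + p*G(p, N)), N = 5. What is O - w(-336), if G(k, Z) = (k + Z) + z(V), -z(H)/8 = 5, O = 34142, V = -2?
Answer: 4245652319/124320 ≈ 34151.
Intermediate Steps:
z(H) = -40 (z(H) = -8*5 = -40)
G(k, Z) = -40 + Z + k (G(k, Z) = (k + Z) - 40 = (Z + k) - 40 = -40 + Z + k)
w(p) = -9 + 1/(p + p*(-35 + p)) (w(p) = -9 + 1/(p + p*(-40 + 5 + p)) = -9 + 1/(p + p*(-35 + p)))
O - w(-336) = 34142 - (1 - 9*(-336)² + 306*(-336))/((-336)*(-34 - 336)) = 34142 - (-1)*(1 - 9*112896 - 102816)/(336*(-370)) = 34142 - (-1)*(-1)*(1 - 1016064 - 102816)/(336*370) = 34142 - (-1)*(-1)*(-1118879)/(336*370) = 34142 - 1*(-1118879/124320) = 34142 + 1118879/124320 = 4245652319/124320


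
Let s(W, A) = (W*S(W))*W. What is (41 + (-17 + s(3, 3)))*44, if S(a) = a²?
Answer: 4620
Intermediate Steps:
s(W, A) = W⁴ (s(W, A) = (W*W²)*W = W³*W = W⁴)
(41 + (-17 + s(3, 3)))*44 = (41 + (-17 + 3⁴))*44 = (41 + (-17 + 81))*44 = (41 + 64)*44 = 105*44 = 4620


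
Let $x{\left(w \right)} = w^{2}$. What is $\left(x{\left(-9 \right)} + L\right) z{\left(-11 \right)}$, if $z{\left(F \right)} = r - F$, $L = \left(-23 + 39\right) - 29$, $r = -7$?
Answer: $272$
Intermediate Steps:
$L = -13$ ($L = 16 - 29 = -13$)
$z{\left(F \right)} = -7 - F$
$\left(x{\left(-9 \right)} + L\right) z{\left(-11 \right)} = \left(\left(-9\right)^{2} - 13\right) \left(-7 - -11\right) = \left(81 - 13\right) \left(-7 + 11\right) = 68 \cdot 4 = 272$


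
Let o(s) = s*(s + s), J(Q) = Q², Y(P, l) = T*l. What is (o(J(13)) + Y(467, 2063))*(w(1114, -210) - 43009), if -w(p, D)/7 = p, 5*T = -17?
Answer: -12729134973/5 ≈ -2.5458e+9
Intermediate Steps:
T = -17/5 (T = (⅕)*(-17) = -17/5 ≈ -3.4000)
w(p, D) = -7*p
Y(P, l) = -17*l/5
o(s) = 2*s² (o(s) = s*(2*s) = 2*s²)
(o(J(13)) + Y(467, 2063))*(w(1114, -210) - 43009) = (2*(13²)² - 17/5*2063)*(-7*1114 - 43009) = (2*169² - 35071/5)*(-7798 - 43009) = (2*28561 - 35071/5)*(-50807) = (57122 - 35071/5)*(-50807) = (250539/5)*(-50807) = -12729134973/5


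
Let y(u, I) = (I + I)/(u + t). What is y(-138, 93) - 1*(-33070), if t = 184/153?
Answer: 346063321/10465 ≈ 33069.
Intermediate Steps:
t = 184/153 (t = 184*(1/153) = 184/153 ≈ 1.2026)
y(u, I) = 2*I/(184/153 + u) (y(u, I) = (I + I)/(u + 184/153) = (2*I)/(184/153 + u) = 2*I/(184/153 + u))
y(-138, 93) - 1*(-33070) = 306*93/(184 + 153*(-138)) - 1*(-33070) = 306*93/(184 - 21114) + 33070 = 306*93/(-20930) + 33070 = 306*93*(-1/20930) + 33070 = -14229/10465 + 33070 = 346063321/10465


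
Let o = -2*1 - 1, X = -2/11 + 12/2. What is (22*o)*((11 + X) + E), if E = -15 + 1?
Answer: -186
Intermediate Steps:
E = -14
X = 64/11 (X = -2*1/11 + 12*(½) = -2/11 + 6 = 64/11 ≈ 5.8182)
o = -3 (o = -2 - 1 = -3)
(22*o)*((11 + X) + E) = (22*(-3))*((11 + 64/11) - 14) = -66*(185/11 - 14) = -66*31/11 = -186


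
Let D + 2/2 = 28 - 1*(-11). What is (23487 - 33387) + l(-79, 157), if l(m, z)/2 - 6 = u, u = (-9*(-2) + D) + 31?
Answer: -9714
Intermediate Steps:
D = 38 (D = -1 + (28 - 1*(-11)) = -1 + (28 + 11) = -1 + 39 = 38)
u = 87 (u = (-9*(-2) + 38) + 31 = (18 + 38) + 31 = 56 + 31 = 87)
l(m, z) = 186 (l(m, z) = 12 + 2*87 = 12 + 174 = 186)
(23487 - 33387) + l(-79, 157) = (23487 - 33387) + 186 = -9900 + 186 = -9714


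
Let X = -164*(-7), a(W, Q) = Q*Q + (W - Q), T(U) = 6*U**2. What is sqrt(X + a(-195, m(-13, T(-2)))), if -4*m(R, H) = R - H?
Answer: sqrt(16469)/4 ≈ 32.083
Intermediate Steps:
m(R, H) = -R/4 + H/4 (m(R, H) = -(R - H)/4 = -R/4 + H/4)
a(W, Q) = W + Q**2 - Q (a(W, Q) = Q**2 + (W - Q) = W + Q**2 - Q)
X = 1148
sqrt(X + a(-195, m(-13, T(-2)))) = sqrt(1148 + (-195 + (-1/4*(-13) + (6*(-2)**2)/4)**2 - (-1/4*(-13) + (6*(-2)**2)/4))) = sqrt(1148 + (-195 + (13/4 + (6*4)/4)**2 - (13/4 + (6*4)/4))) = sqrt(1148 + (-195 + (13/4 + (1/4)*24)**2 - (13/4 + (1/4)*24))) = sqrt(1148 + (-195 + (13/4 + 6)**2 - (13/4 + 6))) = sqrt(1148 + (-195 + (37/4)**2 - 1*37/4)) = sqrt(1148 + (-195 + 1369/16 - 37/4)) = sqrt(1148 - 1899/16) = sqrt(16469/16) = sqrt(16469)/4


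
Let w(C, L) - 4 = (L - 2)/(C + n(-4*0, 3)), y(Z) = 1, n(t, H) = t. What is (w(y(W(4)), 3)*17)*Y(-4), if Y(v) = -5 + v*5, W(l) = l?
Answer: -2125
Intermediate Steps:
Y(v) = -5 + 5*v
w(C, L) = 4 + (-2 + L)/C (w(C, L) = 4 + (L - 2)/(C - 4*0) = 4 + (-2 + L)/(C + 0) = 4 + (-2 + L)/C)
(w(y(W(4)), 3)*17)*Y(-4) = (((-2 + 3 + 4*1)/1)*17)*(-5 + 5*(-4)) = ((1*(-2 + 3 + 4))*17)*(-5 - 20) = ((1*5)*17)*(-25) = (5*17)*(-25) = 85*(-25) = -2125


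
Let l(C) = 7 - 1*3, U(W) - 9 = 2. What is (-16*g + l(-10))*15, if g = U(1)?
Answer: -2580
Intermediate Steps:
U(W) = 11 (U(W) = 9 + 2 = 11)
g = 11
l(C) = 4 (l(C) = 7 - 3 = 4)
(-16*g + l(-10))*15 = (-16*11 + 4)*15 = (-4*44 + 4)*15 = (-176 + 4)*15 = -172*15 = -2580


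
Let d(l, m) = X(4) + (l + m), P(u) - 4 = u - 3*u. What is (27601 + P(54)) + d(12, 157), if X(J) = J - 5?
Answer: 27665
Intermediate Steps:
X(J) = -5 + J
P(u) = 4 - 2*u (P(u) = 4 + (u - 3*u) = 4 - 2*u)
d(l, m) = -1 + l + m (d(l, m) = (-5 + 4) + (l + m) = -1 + (l + m) = -1 + l + m)
(27601 + P(54)) + d(12, 157) = (27601 + (4 - 2*54)) + (-1 + 12 + 157) = (27601 + (4 - 108)) + 168 = (27601 - 104) + 168 = 27497 + 168 = 27665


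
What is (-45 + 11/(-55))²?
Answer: 51076/25 ≈ 2043.0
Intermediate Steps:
(-45 + 11/(-55))² = (-45 + 11*(-1/55))² = (-45 - ⅕)² = (-226/5)² = 51076/25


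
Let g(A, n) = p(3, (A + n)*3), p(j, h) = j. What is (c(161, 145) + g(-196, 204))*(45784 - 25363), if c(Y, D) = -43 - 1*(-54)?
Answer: 285894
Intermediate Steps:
g(A, n) = 3
c(Y, D) = 11 (c(Y, D) = -43 + 54 = 11)
(c(161, 145) + g(-196, 204))*(45784 - 25363) = (11 + 3)*(45784 - 25363) = 14*20421 = 285894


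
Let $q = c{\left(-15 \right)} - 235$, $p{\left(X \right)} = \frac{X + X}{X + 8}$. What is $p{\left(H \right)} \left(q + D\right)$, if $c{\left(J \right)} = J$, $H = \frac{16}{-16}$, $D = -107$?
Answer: $102$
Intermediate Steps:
$H = -1$ ($H = 16 \left(- \frac{1}{16}\right) = -1$)
$p{\left(X \right)} = \frac{2 X}{8 + X}$
$q = -250$ ($q = -15 - 235 = -250$)
$p{\left(H \right)} \left(q + D\right) = 2 \left(-1\right) \frac{1}{8 - 1} \left(-250 - 107\right) = 2 \left(-1\right) \frac{1}{7} \left(-357\right) = \left(- \frac{2}{7}\right) \left(-357\right) = 102$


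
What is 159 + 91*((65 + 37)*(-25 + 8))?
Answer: -157635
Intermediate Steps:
159 + 91*((65 + 37)*(-25 + 8)) = 159 + 91*(102*(-17)) = 159 + 91*(-1734) = 159 - 157794 = -157635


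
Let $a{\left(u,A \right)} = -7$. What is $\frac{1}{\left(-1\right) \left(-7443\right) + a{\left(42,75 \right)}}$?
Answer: $\frac{1}{7436} \approx 0.00013448$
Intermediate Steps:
$\frac{1}{\left(-1\right) \left(-7443\right) + a{\left(42,75 \right)}} = \frac{1}{\left(-1\right) \left(-7443\right) - 7} = \frac{1}{7443 - 7} = \frac{1}{7436}$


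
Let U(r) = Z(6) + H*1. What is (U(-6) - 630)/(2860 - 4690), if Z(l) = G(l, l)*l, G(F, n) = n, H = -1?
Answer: 119/366 ≈ 0.32514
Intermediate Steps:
Z(l) = l² (Z(l) = l*l = l²)
U(r) = 35 (U(r) = 6² - 1*1 = 36 - 1 = 35)
(U(-6) - 630)/(2860 - 4690) = (35 - 630)/(2860 - 4690) = -595/(-1830) = -595*(-1/1830) = 119/366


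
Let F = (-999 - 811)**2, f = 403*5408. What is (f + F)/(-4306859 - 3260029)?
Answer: -454627/630574 ≈ -0.72097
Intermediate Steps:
f = 2179424
F = 3276100 (F = (-1810)**2 = 3276100)
(f + F)/(-4306859 - 3260029) = (2179424 + 3276100)/(-4306859 - 3260029) = 5455524/(-7566888) = 5455524*(-1/7566888) = -454627/630574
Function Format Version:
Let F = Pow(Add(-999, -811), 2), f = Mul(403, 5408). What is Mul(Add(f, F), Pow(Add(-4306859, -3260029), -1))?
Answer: Rational(-454627, 630574) ≈ -0.72097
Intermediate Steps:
f = 2179424
F = 3276100 (F = Pow(-1810, 2) = 3276100)
Mul(Add(f, F), Pow(Add(-4306859, -3260029), -1)) = Mul(Add(2179424, 3276100), Pow(Add(-4306859, -3260029), -1)) = Mul(5455524, Pow(-7566888, -1)) = Mul(5455524, Rational(-1, 7566888)) = Rational(-454627, 630574)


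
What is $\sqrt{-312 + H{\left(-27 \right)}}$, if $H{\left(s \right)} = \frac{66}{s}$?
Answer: $\frac{i \sqrt{2830}}{3} \approx 17.733 i$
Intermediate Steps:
$\sqrt{-312 + H{\left(-27 \right)}} = \sqrt{-312 + \frac{66}{-27}} = \sqrt{-312 + 66 \left(- \frac{1}{27}\right)} = \sqrt{-312 - \frac{22}{9}} = \sqrt{- \frac{2830}{9}} = \frac{i \sqrt{2830}}{3}$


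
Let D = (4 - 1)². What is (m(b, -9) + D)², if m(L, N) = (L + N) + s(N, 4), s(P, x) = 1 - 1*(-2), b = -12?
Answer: 81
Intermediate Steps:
s(P, x) = 3 (s(P, x) = 1 + 2 = 3)
m(L, N) = 3 + L + N (m(L, N) = (L + N) + 3 = 3 + L + N)
D = 9 (D = 3² = 9)
(m(b, -9) + D)² = ((3 - 12 - 9) + 9)² = (-18 + 9)² = (-9)² = 81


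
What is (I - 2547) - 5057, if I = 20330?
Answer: 12726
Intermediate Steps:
(I - 2547) - 5057 = (20330 - 2547) - 5057 = 17783 - 5057 = 12726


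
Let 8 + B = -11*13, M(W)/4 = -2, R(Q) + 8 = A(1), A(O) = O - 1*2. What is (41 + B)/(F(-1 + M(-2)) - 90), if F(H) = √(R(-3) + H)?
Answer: 50/41 + 5*I*√2/123 ≈ 1.2195 + 0.057488*I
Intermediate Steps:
A(O) = -2 + O (A(O) = O - 2 = -2 + O)
R(Q) = -9 (R(Q) = -8 + (-2 + 1) = -8 - 1 = -9)
M(W) = -8 (M(W) = 4*(-2) = -8)
B = -151 (B = -8 - 11*13 = -8 - 143 = -151)
F(H) = √(-9 + H)
(41 + B)/(F(-1 + M(-2)) - 90) = (41 - 151)/(√(-9 + (-1 - 8)) - 90) = -110/(√(-9 - 9) - 90) = -110/(√(-18) - 90) = -110/(3*I*√2 - 90) = -110/(-90 + 3*I*√2)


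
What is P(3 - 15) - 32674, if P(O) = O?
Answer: -32686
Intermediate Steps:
P(3 - 15) - 32674 = (3 - 15) - 32674 = -12 - 32674 = -32686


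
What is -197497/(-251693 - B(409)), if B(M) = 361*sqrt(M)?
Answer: 2616242759/3331371840 - 197497*sqrt(409)/175335360 ≈ 0.76256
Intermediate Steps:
-197497/(-251693 - B(409)) = -197497/(-251693 - 361*sqrt(409))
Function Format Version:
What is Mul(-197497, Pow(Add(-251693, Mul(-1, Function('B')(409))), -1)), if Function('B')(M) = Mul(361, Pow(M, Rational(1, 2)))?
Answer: Add(Rational(2616242759, 3331371840), Mul(Rational(-197497, 175335360), Pow(409, Rational(1, 2)))) ≈ 0.76256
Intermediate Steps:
Mul(-197497, Pow(Add(-251693, Mul(-1, Function('B')(409))), -1)) = Mul(-197497, Pow(Add(-251693, Mul(-1, Mul(361, Pow(409, Rational(1, 2))))), -1)) = Mul(-197497, Pow(Add(-251693, Mul(-361, Pow(409, Rational(1, 2)))), -1))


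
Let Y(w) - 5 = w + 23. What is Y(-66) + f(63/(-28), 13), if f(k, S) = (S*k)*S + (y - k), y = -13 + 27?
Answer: -402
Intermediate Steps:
y = 14
Y(w) = 28 + w (Y(w) = 5 + (w + 23) = 5 + (23 + w) = 28 + w)
f(k, S) = 14 - k + k*S² (f(k, S) = (S*k)*S + (14 - k) = k*S² + (14 - k) = 14 - k + k*S²)
Y(-66) + f(63/(-28), 13) = (28 - 66) + (14 - 63/(-28) + (63/(-28))*13²) = -38 + (14 - 63*(-1)/28 + (63*(-1/28))*169) = -38 + (14 - 1*(-9/4) - 9/4*169) = -38 + (14 + 9/4 - 1521/4) = -38 - 364 = -402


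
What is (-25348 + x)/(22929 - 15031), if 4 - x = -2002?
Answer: -1061/359 ≈ -2.9554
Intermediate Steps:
x = 2006 (x = 4 - 1*(-2002) = 4 + 2002 = 2006)
(-25348 + x)/(22929 - 15031) = (-25348 + 2006)/(22929 - 15031) = -23342/7898 = -23342*1/7898 = -1061/359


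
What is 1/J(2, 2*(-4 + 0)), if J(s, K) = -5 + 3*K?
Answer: -1/29 ≈ -0.034483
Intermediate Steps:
1/J(2, 2*(-4 + 0)) = 1/(-5 + 3*(2*(-4 + 0))) = 1/(-5 + 3*(2*(-4))) = 1/(-5 + 3*(-8)) = 1/(-5 - 24) = 1/(-29) = -1/29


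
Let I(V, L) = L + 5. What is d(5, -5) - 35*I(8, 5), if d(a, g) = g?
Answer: -355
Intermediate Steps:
I(V, L) = 5 + L
d(5, -5) - 35*I(8, 5) = -5 - 35*(5 + 5) = -5 - 35*10 = -5 - 350 = -355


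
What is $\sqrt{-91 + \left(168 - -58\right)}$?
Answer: $3 \sqrt{15} \approx 11.619$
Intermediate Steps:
$\sqrt{-91 + \left(168 - -58\right)} = \sqrt{-91 + \left(168 + 58\right)} = \sqrt{-91 + 226} = \sqrt{135} = 3 \sqrt{15}$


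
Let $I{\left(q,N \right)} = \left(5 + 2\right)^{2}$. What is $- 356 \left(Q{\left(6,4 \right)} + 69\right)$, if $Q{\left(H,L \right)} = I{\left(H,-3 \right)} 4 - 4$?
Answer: $-92916$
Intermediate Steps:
$I{\left(q,N \right)} = 49$ ($I{\left(q,N \right)} = 7^{2} = 49$)
$Q{\left(H,L \right)} = 192$ ($Q{\left(H,L \right)} = 49 \cdot 4 - 4 = 196 - 4 = 192$)
$- 356 \left(Q{\left(6,4 \right)} + 69\right) = - 356 \left(192 + 69\right) = \left(-356\right) 261 = -92916$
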